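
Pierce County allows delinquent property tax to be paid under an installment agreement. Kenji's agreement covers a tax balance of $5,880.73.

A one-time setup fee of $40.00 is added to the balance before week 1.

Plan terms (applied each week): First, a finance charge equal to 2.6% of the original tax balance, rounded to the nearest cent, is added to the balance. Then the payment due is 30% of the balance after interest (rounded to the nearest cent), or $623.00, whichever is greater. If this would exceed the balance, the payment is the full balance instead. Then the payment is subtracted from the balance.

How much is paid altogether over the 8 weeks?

$7,143.93

# | Opening | Interest | Payment | End bal
1 | $5,920.73 | $152.90 | $1,822.09 | $4,251.54
2 | $4,251.54 | $152.90 | $1,321.33 | $3,083.11
3 | $3,083.11 | $152.90 | $970.80 | $2,265.21
4 | $2,265.21 | $152.90 | $725.43 | $1,692.68
5 | $1,692.68 | $152.90 | $623.00 | $1,222.58
6 | $1,222.58 | $152.90 | $623.00 | $752.48
7 | $752.48 | $152.90 | $623.00 | $282.38
8 | $282.38 | $152.90 | $435.28 | $0.00
Total paid: $7,143.93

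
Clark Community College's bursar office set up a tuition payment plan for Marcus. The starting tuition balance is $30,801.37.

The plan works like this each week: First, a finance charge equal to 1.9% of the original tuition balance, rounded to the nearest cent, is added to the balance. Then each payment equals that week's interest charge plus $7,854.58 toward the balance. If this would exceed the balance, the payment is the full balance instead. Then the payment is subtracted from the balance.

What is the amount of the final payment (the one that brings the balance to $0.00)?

$7,822.86

Week 1: $30,801.37 +$585.23 interest = $31,386.60; pay $8,439.81 → $22,946.79
Week 2: $22,946.79 +$585.23 interest = $23,532.02; pay $8,439.81 → $15,092.21
Week 3: $15,092.21 +$585.23 interest = $15,677.44; pay $8,439.81 → $7,237.63
Week 4: $7,237.63 +$585.23 interest = $7,822.86; pay $7,822.86 → $0.00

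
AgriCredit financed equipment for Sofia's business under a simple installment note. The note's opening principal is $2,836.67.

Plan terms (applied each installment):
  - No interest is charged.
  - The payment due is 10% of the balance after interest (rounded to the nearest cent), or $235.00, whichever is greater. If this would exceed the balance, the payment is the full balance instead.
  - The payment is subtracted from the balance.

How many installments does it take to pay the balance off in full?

Installment 1: $2,836.67 − $283.67 → $2,553.00
Installment 2: $2,553.00 − $255.30 → $2,297.70
Installment 3: $2,297.70 − $235.00 → $2,062.70
Installment 4: $2,062.70 − $235.00 → $1,827.70
Installment 5: $1,827.70 − $235.00 → $1,592.70
Installment 6: $1,592.70 − $235.00 → $1,357.70
Installment 7: $1,357.70 − $235.00 → $1,122.70
Installment 8: $1,122.70 − $235.00 → $887.70
Installment 9: $887.70 − $235.00 → $652.70
Installment 10: $652.70 − $235.00 → $417.70
Installment 11: $417.70 − $235.00 → $182.70
Installment 12: $182.70 − $182.70 → $0.00
Balance reaches $0.00 in installment 12.

12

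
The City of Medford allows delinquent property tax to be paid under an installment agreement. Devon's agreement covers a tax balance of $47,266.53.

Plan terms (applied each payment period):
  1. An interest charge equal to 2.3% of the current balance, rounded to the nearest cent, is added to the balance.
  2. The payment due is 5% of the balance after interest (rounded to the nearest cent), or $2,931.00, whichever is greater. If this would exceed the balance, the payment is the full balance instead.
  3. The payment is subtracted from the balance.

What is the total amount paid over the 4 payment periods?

Payment period 1: opening $47,266.53; interest $1,087.13 → $48,353.66; payment $2,931.00; balance $45,422.66
Payment period 2: opening $45,422.66; interest $1,044.72 → $46,467.38; payment $2,931.00; balance $43,536.38
Payment period 3: opening $43,536.38; interest $1,001.34 → $44,537.72; payment $2,931.00; balance $41,606.72
Payment period 4: opening $41,606.72; interest $956.95 → $42,563.67; payment $2,931.00; balance $39,632.67
Total paid: $11,724.00

$11,724.00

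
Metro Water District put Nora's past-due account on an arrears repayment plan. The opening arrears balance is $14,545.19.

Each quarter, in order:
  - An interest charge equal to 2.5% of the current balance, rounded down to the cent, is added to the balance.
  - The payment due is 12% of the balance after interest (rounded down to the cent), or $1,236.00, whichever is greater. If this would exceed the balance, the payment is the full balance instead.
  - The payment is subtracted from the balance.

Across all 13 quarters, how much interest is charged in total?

Quarter 1: opening $14,545.19; interest $363.62 → $14,908.81; payment $1,789.05; balance $13,119.76
Quarter 2: opening $13,119.76; interest $327.99 → $13,447.75; payment $1,613.73; balance $11,834.02
Quarter 3: opening $11,834.02; interest $295.85 → $12,129.87; payment $1,455.58; balance $10,674.29
Quarter 4: opening $10,674.29; interest $266.85 → $10,941.14; payment $1,312.93; balance $9,628.21
Quarter 5: opening $9,628.21; interest $240.70 → $9,868.91; payment $1,236.00; balance $8,632.91
Quarter 6: opening $8,632.91; interest $215.82 → $8,848.73; payment $1,236.00; balance $7,612.73
Quarter 7: opening $7,612.73; interest $190.31 → $7,803.04; payment $1,236.00; balance $6,567.04
Quarter 8: opening $6,567.04; interest $164.17 → $6,731.21; payment $1,236.00; balance $5,495.21
Quarter 9: opening $5,495.21; interest $137.38 → $5,632.59; payment $1,236.00; balance $4,396.59
Quarter 10: opening $4,396.59; interest $109.91 → $4,506.50; payment $1,236.00; balance $3,270.50
Quarter 11: opening $3,270.50; interest $81.76 → $3,352.26; payment $1,236.00; balance $2,116.26
Quarter 12: opening $2,116.26; interest $52.90 → $2,169.16; payment $1,236.00; balance $933.16
Quarter 13: opening $933.16; interest $23.32 → $956.48; payment $956.48; balance $0.00
Total interest: $363.62 + $327.99 + $295.85 + $266.85 + $240.70 + $215.82 + $190.31 + $164.17 + $137.38 + $109.91 + $81.76 + $52.90 + $23.32 = $2,470.58

$2,470.58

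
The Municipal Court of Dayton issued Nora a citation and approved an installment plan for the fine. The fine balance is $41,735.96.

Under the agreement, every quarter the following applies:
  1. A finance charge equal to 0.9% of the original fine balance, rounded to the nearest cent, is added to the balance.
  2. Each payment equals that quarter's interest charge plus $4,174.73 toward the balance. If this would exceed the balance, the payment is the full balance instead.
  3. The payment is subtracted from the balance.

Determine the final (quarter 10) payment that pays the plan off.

Quarter 1: $41,735.96 +$375.62 interest = $42,111.58; pay $4,550.35 → $37,561.23
Quarter 2: $37,561.23 +$375.62 interest = $37,936.85; pay $4,550.35 → $33,386.50
Quarter 3: $33,386.50 +$375.62 interest = $33,762.12; pay $4,550.35 → $29,211.77
Quarter 4: $29,211.77 +$375.62 interest = $29,587.39; pay $4,550.35 → $25,037.04
Quarter 5: $25,037.04 +$375.62 interest = $25,412.66; pay $4,550.35 → $20,862.31
Quarter 6: $20,862.31 +$375.62 interest = $21,237.93; pay $4,550.35 → $16,687.58
Quarter 7: $16,687.58 +$375.62 interest = $17,063.20; pay $4,550.35 → $12,512.85
Quarter 8: $12,512.85 +$375.62 interest = $12,888.47; pay $4,550.35 → $8,338.12
Quarter 9: $8,338.12 +$375.62 interest = $8,713.74; pay $4,550.35 → $4,163.39
Quarter 10: $4,163.39 +$375.62 interest = $4,539.01; pay $4,539.01 → $0.00

$4,539.01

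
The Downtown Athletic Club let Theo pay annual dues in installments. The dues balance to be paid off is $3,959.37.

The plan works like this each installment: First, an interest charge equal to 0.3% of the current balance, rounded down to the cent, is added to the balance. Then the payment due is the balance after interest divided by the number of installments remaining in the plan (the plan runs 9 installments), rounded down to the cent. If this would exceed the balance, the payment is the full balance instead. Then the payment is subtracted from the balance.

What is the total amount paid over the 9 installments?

$4,019.20

Installment 1: opening $3,959.37; interest $11.87 → $3,971.24; payment $441.24; balance $3,530.00
Installment 2: opening $3,530.00; interest $10.59 → $3,540.59; payment $442.57; balance $3,098.02
Installment 3: opening $3,098.02; interest $9.29 → $3,107.31; payment $443.90; balance $2,663.41
Installment 4: opening $2,663.41; interest $7.99 → $2,671.40; payment $445.23; balance $2,226.17
Installment 5: opening $2,226.17; interest $6.67 → $2,232.84; payment $446.56; balance $1,786.28
Installment 6: opening $1,786.28; interest $5.35 → $1,791.63; payment $447.90; balance $1,343.73
Installment 7: opening $1,343.73; interest $4.03 → $1,347.76; payment $449.25; balance $898.51
Installment 8: opening $898.51; interest $2.69 → $901.20; payment $450.60; balance $450.60
Installment 9: opening $450.60; interest $1.35 → $451.95; payment $451.95; balance $0.00
Total paid: $4,019.20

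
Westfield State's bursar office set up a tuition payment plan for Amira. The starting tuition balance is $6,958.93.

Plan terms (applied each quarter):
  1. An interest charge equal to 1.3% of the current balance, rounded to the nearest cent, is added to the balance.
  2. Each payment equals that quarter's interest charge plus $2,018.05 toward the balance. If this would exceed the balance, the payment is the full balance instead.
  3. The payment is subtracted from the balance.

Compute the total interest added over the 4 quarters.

$204.46

Quarter 1: opening $6,958.93; interest $90.47 → $7,049.40; payment $2,108.52; balance $4,940.88
Quarter 2: opening $4,940.88; interest $64.23 → $5,005.11; payment $2,082.28; balance $2,922.83
Quarter 3: opening $2,922.83; interest $38.00 → $2,960.83; payment $2,056.05; balance $904.78
Quarter 4: opening $904.78; interest $11.76 → $916.54; payment $916.54; balance $0.00
Total interest: $90.47 + $64.23 + $38.00 + $11.76 = $204.46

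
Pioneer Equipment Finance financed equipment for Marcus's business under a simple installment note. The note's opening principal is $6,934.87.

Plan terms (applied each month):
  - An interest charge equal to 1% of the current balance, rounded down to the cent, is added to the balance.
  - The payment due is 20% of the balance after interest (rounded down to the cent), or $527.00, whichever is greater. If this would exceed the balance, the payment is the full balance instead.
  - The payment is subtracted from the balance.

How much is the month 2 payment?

Month 1: $6,934.87 +$69.34 interest = $7,004.21; pay $1,400.84 → $5,603.37
Month 2: $5,603.37 +$56.03 interest = $5,659.40; pay $1,131.88 → $4,527.52

$1,131.88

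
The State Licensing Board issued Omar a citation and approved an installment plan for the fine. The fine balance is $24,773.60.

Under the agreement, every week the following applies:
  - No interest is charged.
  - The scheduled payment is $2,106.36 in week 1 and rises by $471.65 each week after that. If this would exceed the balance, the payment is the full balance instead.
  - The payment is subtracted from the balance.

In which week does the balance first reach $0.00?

Week 1: $24,773.60 − $2,106.36 → $22,667.24
Week 2: $22,667.24 − $2,578.01 → $20,089.23
Week 3: $20,089.23 − $3,049.66 → $17,039.57
Week 4: $17,039.57 − $3,521.31 → $13,518.26
Week 5: $13,518.26 − $3,992.96 → $9,525.30
Week 6: $9,525.30 − $4,464.61 → $5,060.69
Week 7: $5,060.69 − $4,936.26 → $124.43
Week 8: $124.43 − $124.43 → $0.00
Balance reaches $0.00 in week 8.

8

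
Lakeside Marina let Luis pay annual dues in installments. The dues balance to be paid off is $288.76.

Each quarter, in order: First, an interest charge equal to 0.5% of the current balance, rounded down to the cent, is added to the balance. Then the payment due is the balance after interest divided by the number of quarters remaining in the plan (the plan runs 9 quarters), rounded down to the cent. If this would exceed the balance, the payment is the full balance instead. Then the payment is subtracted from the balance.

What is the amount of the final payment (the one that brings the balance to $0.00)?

$33.55

Quarter 1: $288.76 +$1.44 interest = $290.20; pay $32.24 → $257.96
Quarter 2: $257.96 +$1.28 interest = $259.24; pay $32.40 → $226.84
Quarter 3: $226.84 +$1.13 interest = $227.97; pay $32.56 → $195.41
Quarter 4: $195.41 +$0.97 interest = $196.38; pay $32.73 → $163.65
Quarter 5: $163.65 +$0.81 interest = $164.46; pay $32.89 → $131.57
Quarter 6: $131.57 +$0.65 interest = $132.22; pay $33.05 → $99.17
Quarter 7: $99.17 +$0.49 interest = $99.66; pay $33.22 → $66.44
Quarter 8: $66.44 +$0.33 interest = $66.77; pay $33.38 → $33.39
Quarter 9: $33.39 +$0.16 interest = $33.55; pay $33.55 → $0.00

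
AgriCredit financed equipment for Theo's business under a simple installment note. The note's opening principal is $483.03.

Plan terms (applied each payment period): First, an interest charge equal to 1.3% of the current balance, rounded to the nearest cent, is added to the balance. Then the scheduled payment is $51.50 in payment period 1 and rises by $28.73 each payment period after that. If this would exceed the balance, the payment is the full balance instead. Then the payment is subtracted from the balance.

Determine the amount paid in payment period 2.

$80.23

Payment period 1: $483.03 +$6.28 interest = $489.31; pay $51.50 → $437.81
Payment period 2: $437.81 +$5.69 interest = $443.50; pay $80.23 → $363.27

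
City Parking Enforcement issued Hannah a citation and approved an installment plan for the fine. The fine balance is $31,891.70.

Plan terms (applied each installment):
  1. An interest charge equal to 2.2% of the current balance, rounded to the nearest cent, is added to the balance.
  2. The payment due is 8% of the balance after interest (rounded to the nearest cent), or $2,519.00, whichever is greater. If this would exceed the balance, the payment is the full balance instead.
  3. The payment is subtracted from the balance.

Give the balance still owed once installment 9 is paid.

$13,914.22

Installment 1: opening $31,891.70; interest $701.62 → $32,593.32; payment $2,607.47; balance $29,985.85
Installment 2: opening $29,985.85; interest $659.69 → $30,645.54; payment $2,519.00; balance $28,126.54
Installment 3: opening $28,126.54; interest $618.78 → $28,745.32; payment $2,519.00; balance $26,226.32
Installment 4: opening $26,226.32; interest $576.98 → $26,803.30; payment $2,519.00; balance $24,284.30
Installment 5: opening $24,284.30; interest $534.25 → $24,818.55; payment $2,519.00; balance $22,299.55
Installment 6: opening $22,299.55; interest $490.59 → $22,790.14; payment $2,519.00; balance $20,271.14
Installment 7: opening $20,271.14; interest $445.97 → $20,717.11; payment $2,519.00; balance $18,198.11
Installment 8: opening $18,198.11; interest $400.36 → $18,598.47; payment $2,519.00; balance $16,079.47
Installment 9: opening $16,079.47; interest $353.75 → $16,433.22; payment $2,519.00; balance $13,914.22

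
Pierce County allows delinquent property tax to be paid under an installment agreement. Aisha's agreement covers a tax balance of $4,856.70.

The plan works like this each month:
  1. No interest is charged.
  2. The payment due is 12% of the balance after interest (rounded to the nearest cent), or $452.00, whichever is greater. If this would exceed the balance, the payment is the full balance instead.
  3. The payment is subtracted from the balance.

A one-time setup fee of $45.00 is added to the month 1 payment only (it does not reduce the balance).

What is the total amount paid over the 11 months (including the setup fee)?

$4,901.70

Month 1: opening $4,856.70; payment $582.80 (+ $45.00 fee); balance $4,273.90
Month 2: opening $4,273.90; payment $512.87; balance $3,761.03
Month 3: opening $3,761.03; payment $452.00; balance $3,309.03
Month 4: opening $3,309.03; payment $452.00; balance $2,857.03
Month 5: opening $2,857.03; payment $452.00; balance $2,405.03
Month 6: opening $2,405.03; payment $452.00; balance $1,953.03
Month 7: opening $1,953.03; payment $452.00; balance $1,501.03
Month 8: opening $1,501.03; payment $452.00; balance $1,049.03
Month 9: opening $1,049.03; payment $452.00; balance $597.03
Month 10: opening $597.03; payment $452.00; balance $145.03
Month 11: opening $145.03; payment $145.03; balance $0.00
Total paid: $4,901.70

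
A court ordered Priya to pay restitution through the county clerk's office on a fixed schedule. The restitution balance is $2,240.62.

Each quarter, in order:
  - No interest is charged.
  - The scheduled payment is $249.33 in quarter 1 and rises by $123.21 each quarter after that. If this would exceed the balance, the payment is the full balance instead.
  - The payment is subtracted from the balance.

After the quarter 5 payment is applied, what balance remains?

Quarter 1: opening $2,240.62; payment $249.33; balance $1,991.29
Quarter 2: opening $1,991.29; payment $372.54; balance $1,618.75
Quarter 3: opening $1,618.75; payment $495.75; balance $1,123.00
Quarter 4: opening $1,123.00; payment $618.96; balance $504.04
Quarter 5: opening $504.04; payment $504.04; balance $0.00

$0.00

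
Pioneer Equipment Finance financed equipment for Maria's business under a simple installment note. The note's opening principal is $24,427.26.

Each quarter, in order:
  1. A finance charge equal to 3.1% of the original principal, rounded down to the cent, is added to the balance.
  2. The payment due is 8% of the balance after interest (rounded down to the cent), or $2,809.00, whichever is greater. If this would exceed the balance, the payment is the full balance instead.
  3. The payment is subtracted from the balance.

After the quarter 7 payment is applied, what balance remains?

# | Opening | Interest | Payment | End bal
1 | $24,427.26 | $757.24 | $2,809.00 | $22,375.50
2 | $22,375.50 | $757.24 | $2,809.00 | $20,323.74
3 | $20,323.74 | $757.24 | $2,809.00 | $18,271.98
4 | $18,271.98 | $757.24 | $2,809.00 | $16,220.22
5 | $16,220.22 | $757.24 | $2,809.00 | $14,168.46
6 | $14,168.46 | $757.24 | $2,809.00 | $12,116.70
7 | $12,116.70 | $757.24 | $2,809.00 | $10,064.94

$10,064.94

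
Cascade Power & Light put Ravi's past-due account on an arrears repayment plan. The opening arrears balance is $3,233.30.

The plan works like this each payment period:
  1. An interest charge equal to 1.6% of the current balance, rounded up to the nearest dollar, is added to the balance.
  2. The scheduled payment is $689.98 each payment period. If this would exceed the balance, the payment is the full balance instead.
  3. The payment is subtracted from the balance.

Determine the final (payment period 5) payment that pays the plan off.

# | Opening | Interest | Payment | End bal
1 | $3,233.30 | $52.00 | $689.98 | $2,595.32
2 | $2,595.32 | $42.00 | $689.98 | $1,947.34
3 | $1,947.34 | $32.00 | $689.98 | $1,289.36
4 | $1,289.36 | $21.00 | $689.98 | $620.38
5 | $620.38 | $10.00 | $630.38 | $0.00

$630.38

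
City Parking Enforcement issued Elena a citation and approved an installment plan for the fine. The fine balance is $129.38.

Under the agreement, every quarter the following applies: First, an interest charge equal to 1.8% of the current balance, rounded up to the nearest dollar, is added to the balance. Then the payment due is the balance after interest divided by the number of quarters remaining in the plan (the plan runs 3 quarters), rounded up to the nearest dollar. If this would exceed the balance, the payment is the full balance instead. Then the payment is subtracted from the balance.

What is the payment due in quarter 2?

Quarter 1: opening $129.38; interest $3.00 → $132.38; payment $45.00; balance $87.38
Quarter 2: opening $87.38; interest $2.00 → $89.38; payment $45.00; balance $44.38

$45.00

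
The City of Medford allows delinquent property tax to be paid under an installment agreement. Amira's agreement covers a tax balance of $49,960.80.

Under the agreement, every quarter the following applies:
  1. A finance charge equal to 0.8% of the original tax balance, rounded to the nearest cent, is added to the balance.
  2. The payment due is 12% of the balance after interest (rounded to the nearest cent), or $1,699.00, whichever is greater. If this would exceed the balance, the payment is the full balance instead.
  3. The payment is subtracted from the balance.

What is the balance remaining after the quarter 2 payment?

Quarter 1: $49,960.80 +$399.69 interest = $50,360.49; pay $6,043.26 → $44,317.23
Quarter 2: $44,317.23 +$399.69 interest = $44,716.92; pay $5,366.03 → $39,350.89

$39,350.89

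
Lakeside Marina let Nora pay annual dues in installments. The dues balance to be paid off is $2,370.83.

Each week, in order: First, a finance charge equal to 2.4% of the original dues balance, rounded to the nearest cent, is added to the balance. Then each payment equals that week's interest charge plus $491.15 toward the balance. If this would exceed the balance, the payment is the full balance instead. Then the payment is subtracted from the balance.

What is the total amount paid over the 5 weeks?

$2,655.33

# | Opening | Interest | Payment | End bal
1 | $2,370.83 | $56.90 | $548.05 | $1,879.68
2 | $1,879.68 | $56.90 | $548.05 | $1,388.53
3 | $1,388.53 | $56.90 | $548.05 | $897.38
4 | $897.38 | $56.90 | $548.05 | $406.23
5 | $406.23 | $56.90 | $463.13 | $0.00
Total paid: $2,655.33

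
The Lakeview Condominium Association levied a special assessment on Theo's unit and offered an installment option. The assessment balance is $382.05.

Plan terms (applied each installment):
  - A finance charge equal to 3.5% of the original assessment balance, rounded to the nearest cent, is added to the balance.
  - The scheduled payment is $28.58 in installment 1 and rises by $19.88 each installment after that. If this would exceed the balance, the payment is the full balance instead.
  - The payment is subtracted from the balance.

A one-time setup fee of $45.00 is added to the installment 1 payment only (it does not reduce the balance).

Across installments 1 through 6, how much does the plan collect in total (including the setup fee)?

Installment 1: $382.05 +$13.37 interest = $395.42; pay $28.58 (+ $45.00 fee) → $366.84
Installment 2: $366.84 +$13.37 interest = $380.21; pay $48.46 → $331.75
Installment 3: $331.75 +$13.37 interest = $345.12; pay $68.34 → $276.78
Installment 4: $276.78 +$13.37 interest = $290.15; pay $88.22 → $201.93
Installment 5: $201.93 +$13.37 interest = $215.30; pay $108.10 → $107.20
Installment 6: $107.20 +$13.37 interest = $120.57; pay $120.57 → $0.00
Total paid: $507.27

$507.27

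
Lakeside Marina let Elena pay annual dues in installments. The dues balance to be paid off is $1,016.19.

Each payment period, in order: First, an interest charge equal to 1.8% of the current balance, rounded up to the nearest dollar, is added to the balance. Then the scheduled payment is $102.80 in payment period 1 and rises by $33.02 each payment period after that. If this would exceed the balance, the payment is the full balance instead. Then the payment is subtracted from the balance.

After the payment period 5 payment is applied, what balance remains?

$243.99

Payment period 1: $1,016.19 +$19.00 interest = $1,035.19; pay $102.80 → $932.39
Payment period 2: $932.39 +$17.00 interest = $949.39; pay $135.82 → $813.57
Payment period 3: $813.57 +$15.00 interest = $828.57; pay $168.84 → $659.73
Payment period 4: $659.73 +$12.00 interest = $671.73; pay $201.86 → $469.87
Payment period 5: $469.87 +$9.00 interest = $478.87; pay $234.88 → $243.99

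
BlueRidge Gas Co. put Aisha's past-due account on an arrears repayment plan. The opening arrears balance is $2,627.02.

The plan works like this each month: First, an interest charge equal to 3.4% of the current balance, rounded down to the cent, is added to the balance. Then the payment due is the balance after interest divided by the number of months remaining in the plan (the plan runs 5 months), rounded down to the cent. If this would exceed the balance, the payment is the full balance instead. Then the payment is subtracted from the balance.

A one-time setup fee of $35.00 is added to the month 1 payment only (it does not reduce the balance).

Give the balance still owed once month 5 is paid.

$0.00

# | Opening | Interest | Payment | Fee | End bal
1 | $2,627.02 | $89.31 | $543.26 | $35.00 | $2,173.07
2 | $2,173.07 | $73.88 | $561.73 | — | $1,685.22
3 | $1,685.22 | $57.29 | $580.83 | — | $1,161.68
4 | $1,161.68 | $39.49 | $600.58 | — | $600.59
5 | $600.59 | $20.42 | $621.01 | — | $0.00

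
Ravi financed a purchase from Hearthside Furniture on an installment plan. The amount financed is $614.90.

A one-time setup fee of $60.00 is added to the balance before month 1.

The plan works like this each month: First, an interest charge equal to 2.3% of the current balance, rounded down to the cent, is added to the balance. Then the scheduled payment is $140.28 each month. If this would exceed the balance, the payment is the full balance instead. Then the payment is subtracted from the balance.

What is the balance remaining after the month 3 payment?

Month 1: opening $674.90; interest $15.52 → $690.42; payment $140.28; balance $550.14
Month 2: opening $550.14; interest $12.65 → $562.79; payment $140.28; balance $422.51
Month 3: opening $422.51; interest $9.71 → $432.22; payment $140.28; balance $291.94

$291.94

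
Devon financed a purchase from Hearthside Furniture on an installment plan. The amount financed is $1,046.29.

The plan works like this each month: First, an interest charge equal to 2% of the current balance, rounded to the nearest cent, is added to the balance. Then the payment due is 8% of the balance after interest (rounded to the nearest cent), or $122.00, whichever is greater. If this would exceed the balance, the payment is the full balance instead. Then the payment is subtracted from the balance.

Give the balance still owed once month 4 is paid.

$629.70

# | Opening | Interest | Payment | End bal
1 | $1,046.29 | $20.93 | $122.00 | $945.22
2 | $945.22 | $18.90 | $122.00 | $842.12
3 | $842.12 | $16.84 | $122.00 | $736.96
4 | $736.96 | $14.74 | $122.00 | $629.70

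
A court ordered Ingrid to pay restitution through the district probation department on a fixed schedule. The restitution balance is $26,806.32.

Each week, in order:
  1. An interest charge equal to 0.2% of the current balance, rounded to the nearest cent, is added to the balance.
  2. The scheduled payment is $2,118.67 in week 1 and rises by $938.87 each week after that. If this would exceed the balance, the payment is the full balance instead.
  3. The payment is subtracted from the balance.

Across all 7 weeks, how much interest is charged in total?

# | Opening | Interest | Payment | End bal
1 | $26,806.32 | $53.61 | $2,118.67 | $24,741.26
2 | $24,741.26 | $49.48 | $3,057.54 | $21,733.20
3 | $21,733.20 | $43.47 | $3,996.41 | $17,780.26
4 | $17,780.26 | $35.56 | $4,935.28 | $12,880.54
5 | $12,880.54 | $25.76 | $5,874.15 | $7,032.15
6 | $7,032.15 | $14.06 | $6,813.02 | $233.19
7 | $233.19 | $0.47 | $233.66 | $0.00
Total interest: $53.61 + $49.48 + $43.47 + $35.56 + $25.76 + $14.06 + $0.47 = $222.41

$222.41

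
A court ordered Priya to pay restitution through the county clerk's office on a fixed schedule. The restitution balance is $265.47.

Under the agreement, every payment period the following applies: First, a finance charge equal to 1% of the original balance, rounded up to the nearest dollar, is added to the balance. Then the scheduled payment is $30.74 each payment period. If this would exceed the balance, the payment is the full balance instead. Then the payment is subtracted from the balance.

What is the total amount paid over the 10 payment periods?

$295.47

# | Opening | Interest | Payment | End bal
1 | $265.47 | $3.00 | $30.74 | $237.73
2 | $237.73 | $3.00 | $30.74 | $209.99
3 | $209.99 | $3.00 | $30.74 | $182.25
4 | $182.25 | $3.00 | $30.74 | $154.51
5 | $154.51 | $3.00 | $30.74 | $126.77
6 | $126.77 | $3.00 | $30.74 | $99.03
7 | $99.03 | $3.00 | $30.74 | $71.29
8 | $71.29 | $3.00 | $30.74 | $43.55
9 | $43.55 | $3.00 | $30.74 | $15.81
10 | $15.81 | $3.00 | $18.81 | $0.00
Total paid: $295.47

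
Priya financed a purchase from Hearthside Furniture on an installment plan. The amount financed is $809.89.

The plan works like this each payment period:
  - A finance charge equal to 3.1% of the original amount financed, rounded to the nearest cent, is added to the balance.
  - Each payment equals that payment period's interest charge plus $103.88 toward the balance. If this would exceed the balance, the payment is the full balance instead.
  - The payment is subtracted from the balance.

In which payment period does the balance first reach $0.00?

Payment period 1: opening $809.89; interest $25.11 → $835.00; payment $128.99; balance $706.01
Payment period 2: opening $706.01; interest $25.11 → $731.12; payment $128.99; balance $602.13
Payment period 3: opening $602.13; interest $25.11 → $627.24; payment $128.99; balance $498.25
Payment period 4: opening $498.25; interest $25.11 → $523.36; payment $128.99; balance $394.37
Payment period 5: opening $394.37; interest $25.11 → $419.48; payment $128.99; balance $290.49
Payment period 6: opening $290.49; interest $25.11 → $315.60; payment $128.99; balance $186.61
Payment period 7: opening $186.61; interest $25.11 → $211.72; payment $128.99; balance $82.73
Payment period 8: opening $82.73; interest $25.11 → $107.84; payment $107.84; balance $0.00
Balance reaches $0.00 in payment period 8.

8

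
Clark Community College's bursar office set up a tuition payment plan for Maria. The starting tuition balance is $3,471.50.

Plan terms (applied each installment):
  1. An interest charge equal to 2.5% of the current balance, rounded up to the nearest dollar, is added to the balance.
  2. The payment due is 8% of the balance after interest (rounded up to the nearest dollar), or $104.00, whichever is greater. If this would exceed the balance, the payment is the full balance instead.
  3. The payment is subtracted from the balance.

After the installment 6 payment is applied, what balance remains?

Installment 1: $3,471.50 +$87.00 interest = $3,558.50; pay $285.00 → $3,273.50
Installment 2: $3,273.50 +$82.00 interest = $3,355.50; pay $269.00 → $3,086.50
Installment 3: $3,086.50 +$78.00 interest = $3,164.50; pay $254.00 → $2,910.50
Installment 4: $2,910.50 +$73.00 interest = $2,983.50; pay $239.00 → $2,744.50
Installment 5: $2,744.50 +$69.00 interest = $2,813.50; pay $226.00 → $2,587.50
Installment 6: $2,587.50 +$65.00 interest = $2,652.50; pay $213.00 → $2,439.50

$2,439.50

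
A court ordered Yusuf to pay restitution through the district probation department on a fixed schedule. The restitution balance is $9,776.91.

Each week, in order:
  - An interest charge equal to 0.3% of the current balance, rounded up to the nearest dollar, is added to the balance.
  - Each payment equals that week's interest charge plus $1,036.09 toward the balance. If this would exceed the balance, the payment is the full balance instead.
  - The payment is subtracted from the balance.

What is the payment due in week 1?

$1,066.09

# | Opening | Interest | Payment | End bal
1 | $9,776.91 | $30.00 | $1,066.09 | $8,740.82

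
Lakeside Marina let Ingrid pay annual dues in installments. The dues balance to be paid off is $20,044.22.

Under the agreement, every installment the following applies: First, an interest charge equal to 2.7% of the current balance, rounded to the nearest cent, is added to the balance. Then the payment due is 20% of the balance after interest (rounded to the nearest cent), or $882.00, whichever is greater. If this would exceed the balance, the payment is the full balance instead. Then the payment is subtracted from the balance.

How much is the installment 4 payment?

Installment 1: $20,044.22 +$541.19 interest = $20,585.41; pay $4,117.08 → $16,468.33
Installment 2: $16,468.33 +$444.64 interest = $16,912.97; pay $3,382.59 → $13,530.38
Installment 3: $13,530.38 +$365.32 interest = $13,895.70; pay $2,779.14 → $11,116.56
Installment 4: $11,116.56 +$300.15 interest = $11,416.71; pay $2,283.34 → $9,133.37

$2,283.34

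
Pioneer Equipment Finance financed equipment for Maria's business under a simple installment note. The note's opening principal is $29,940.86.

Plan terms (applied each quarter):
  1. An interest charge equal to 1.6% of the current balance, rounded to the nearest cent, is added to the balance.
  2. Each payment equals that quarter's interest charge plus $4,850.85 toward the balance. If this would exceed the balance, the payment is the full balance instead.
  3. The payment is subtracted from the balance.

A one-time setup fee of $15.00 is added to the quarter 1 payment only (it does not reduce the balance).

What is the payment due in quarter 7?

$849.13

Quarter 1: opening $29,940.86; interest $479.05 → $30,419.91; payment $5,329.90 (+ $15.00 fee); balance $25,090.01
Quarter 2: opening $25,090.01; interest $401.44 → $25,491.45; payment $5,252.29; balance $20,239.16
Quarter 3: opening $20,239.16; interest $323.83 → $20,562.99; payment $5,174.68; balance $15,388.31
Quarter 4: opening $15,388.31; interest $246.21 → $15,634.52; payment $5,097.06; balance $10,537.46
Quarter 5: opening $10,537.46; interest $168.60 → $10,706.06; payment $5,019.45; balance $5,686.61
Quarter 6: opening $5,686.61; interest $90.99 → $5,777.60; payment $4,941.84; balance $835.76
Quarter 7: opening $835.76; interest $13.37 → $849.13; payment $849.13; balance $0.00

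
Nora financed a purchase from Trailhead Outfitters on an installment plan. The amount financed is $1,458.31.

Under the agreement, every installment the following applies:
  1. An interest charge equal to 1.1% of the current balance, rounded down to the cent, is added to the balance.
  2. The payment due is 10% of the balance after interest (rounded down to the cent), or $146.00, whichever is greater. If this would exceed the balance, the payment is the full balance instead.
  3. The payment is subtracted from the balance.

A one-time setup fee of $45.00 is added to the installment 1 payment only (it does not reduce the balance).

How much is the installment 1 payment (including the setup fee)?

Installment 1: opening $1,458.31; interest $16.04 → $1,474.35; payment $147.43 (+ $45.00 fee); balance $1,326.92

$192.43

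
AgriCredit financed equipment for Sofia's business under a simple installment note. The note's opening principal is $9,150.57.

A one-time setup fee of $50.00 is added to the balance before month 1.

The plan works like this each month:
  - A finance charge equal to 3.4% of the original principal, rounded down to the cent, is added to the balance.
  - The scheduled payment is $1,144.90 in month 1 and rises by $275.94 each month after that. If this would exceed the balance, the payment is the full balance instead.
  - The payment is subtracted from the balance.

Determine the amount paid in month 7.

Month 1: opening $9,200.57; interest $311.11 → $9,511.68; payment $1,144.90; balance $8,366.78
Month 2: opening $8,366.78; interest $311.11 → $8,677.89; payment $1,420.84; balance $7,257.05
Month 3: opening $7,257.05; interest $311.11 → $7,568.16; payment $1,696.78; balance $5,871.38
Month 4: opening $5,871.38; interest $311.11 → $6,182.49; payment $1,972.72; balance $4,209.77
Month 5: opening $4,209.77; interest $311.11 → $4,520.88; payment $2,248.66; balance $2,272.22
Month 6: opening $2,272.22; interest $311.11 → $2,583.33; payment $2,524.60; balance $58.73
Month 7: opening $58.73; interest $311.11 → $369.84; payment $369.84; balance $0.00

$369.84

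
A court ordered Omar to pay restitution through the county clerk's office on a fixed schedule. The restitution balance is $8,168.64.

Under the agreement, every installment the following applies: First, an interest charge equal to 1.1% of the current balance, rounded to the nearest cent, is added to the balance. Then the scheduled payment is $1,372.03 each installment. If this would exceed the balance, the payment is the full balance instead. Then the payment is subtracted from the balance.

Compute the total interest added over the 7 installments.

$327.32

Installment 1: opening $8,168.64; interest $89.86 → $8,258.50; payment $1,372.03; balance $6,886.47
Installment 2: opening $6,886.47; interest $75.75 → $6,962.22; payment $1,372.03; balance $5,590.19
Installment 3: opening $5,590.19; interest $61.49 → $5,651.68; payment $1,372.03; balance $4,279.65
Installment 4: opening $4,279.65; interest $47.08 → $4,326.73; payment $1,372.03; balance $2,954.70
Installment 5: opening $2,954.70; interest $32.50 → $2,987.20; payment $1,372.03; balance $1,615.17
Installment 6: opening $1,615.17; interest $17.77 → $1,632.94; payment $1,372.03; balance $260.91
Installment 7: opening $260.91; interest $2.87 → $263.78; payment $263.78; balance $0.00
Total interest: $89.86 + $75.75 + $61.49 + $47.08 + $32.50 + $17.77 + $2.87 = $327.32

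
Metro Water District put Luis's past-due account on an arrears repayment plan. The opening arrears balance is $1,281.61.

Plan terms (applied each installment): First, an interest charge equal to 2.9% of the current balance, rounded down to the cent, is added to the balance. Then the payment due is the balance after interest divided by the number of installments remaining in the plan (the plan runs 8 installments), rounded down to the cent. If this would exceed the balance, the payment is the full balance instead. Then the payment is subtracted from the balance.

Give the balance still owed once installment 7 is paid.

Installment 1: opening $1,281.61; interest $37.16 → $1,318.77; payment $164.84; balance $1,153.93
Installment 2: opening $1,153.93; interest $33.46 → $1,187.39; payment $169.62; balance $1,017.77
Installment 3: opening $1,017.77; interest $29.51 → $1,047.28; payment $174.54; balance $872.74
Installment 4: opening $872.74; interest $25.30 → $898.04; payment $179.60; balance $718.44
Installment 5: opening $718.44; interest $20.83 → $739.27; payment $184.81; balance $554.46
Installment 6: opening $554.46; interest $16.07 → $570.53; payment $190.17; balance $380.36
Installment 7: opening $380.36; interest $11.03 → $391.39; payment $195.69; balance $195.70

$195.70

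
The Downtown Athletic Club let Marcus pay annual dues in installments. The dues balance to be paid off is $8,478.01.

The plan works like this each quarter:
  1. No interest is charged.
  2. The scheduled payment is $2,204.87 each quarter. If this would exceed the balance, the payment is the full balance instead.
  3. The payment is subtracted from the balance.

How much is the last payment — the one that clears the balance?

Quarter 1: opening $8,478.01; payment $2,204.87; balance $6,273.14
Quarter 2: opening $6,273.14; payment $2,204.87; balance $4,068.27
Quarter 3: opening $4,068.27; payment $2,204.87; balance $1,863.40
Quarter 4: opening $1,863.40; payment $1,863.40; balance $0.00

$1,863.40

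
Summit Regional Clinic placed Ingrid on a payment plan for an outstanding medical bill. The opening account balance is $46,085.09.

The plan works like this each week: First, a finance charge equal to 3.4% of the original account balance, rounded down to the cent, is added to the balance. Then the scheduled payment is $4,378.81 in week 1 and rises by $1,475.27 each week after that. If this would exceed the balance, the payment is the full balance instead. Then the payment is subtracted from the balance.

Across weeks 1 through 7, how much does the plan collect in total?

$57,053.32

# | Opening | Interest | Payment | End bal
1 | $46,085.09 | $1,566.89 | $4,378.81 | $43,273.17
2 | $43,273.17 | $1,566.89 | $5,854.08 | $38,985.98
3 | $38,985.98 | $1,566.89 | $7,329.35 | $33,223.52
4 | $33,223.52 | $1,566.89 | $8,804.62 | $25,985.79
5 | $25,985.79 | $1,566.89 | $10,279.89 | $17,272.79
6 | $17,272.79 | $1,566.89 | $11,755.16 | $7,084.52
7 | $7,084.52 | $1,566.89 | $8,651.41 | $0.00
Total paid: $57,053.32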